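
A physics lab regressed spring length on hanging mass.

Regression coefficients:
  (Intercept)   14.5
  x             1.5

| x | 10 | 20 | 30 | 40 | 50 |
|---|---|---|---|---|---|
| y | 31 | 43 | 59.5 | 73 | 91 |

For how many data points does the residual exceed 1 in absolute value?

4

x=10: ŷ = 14.5 + 1.5·10 = 29.5; e = 31 − 29.5 = 1.5
x=20: ŷ = 14.5 + 1.5·20 = 44.5; e = 43 − 44.5 = -1.5
x=30: ŷ = 14.5 + 1.5·30 = 59.5; e = 59.5 − 59.5 = 0
x=40: ŷ = 14.5 + 1.5·40 = 74.5; e = 73 − 74.5 = -1.5
x=50: ŷ = 14.5 + 1.5·50 = 89.5; e = 91 − 89.5 = 1.5
|e| > 1: x=10 (|e|=1.5), x=20 (|e|=1.5), x=40 (|e|=1.5), x=50 (|e|=1.5) → 4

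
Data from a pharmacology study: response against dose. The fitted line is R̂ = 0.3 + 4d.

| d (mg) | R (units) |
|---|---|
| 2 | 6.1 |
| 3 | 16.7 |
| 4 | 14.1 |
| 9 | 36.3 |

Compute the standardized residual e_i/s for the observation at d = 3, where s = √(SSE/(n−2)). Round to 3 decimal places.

d=2: R̂ = 0.3 + 4·2 = 8.3; e = 6.1 − 8.3 = -2.2
d=3: R̂ = 0.3 + 4·3 = 12.3; e = 16.7 − 12.3 = 4.4
d=4: R̂ = 0.3 + 4·4 = 16.3; e = 14.1 − 16.3 = -2.2
d=9: R̂ = 0.3 + 4·9 = 36.3; e = 36.3 − 36.3 = 0
SSE = 4.84 + 19.36 + 4.84 + 0 = 29.04
s = √(29.04/2) = 3.81051
e/s = 4.4 / 3.81051 = 1.155

1.155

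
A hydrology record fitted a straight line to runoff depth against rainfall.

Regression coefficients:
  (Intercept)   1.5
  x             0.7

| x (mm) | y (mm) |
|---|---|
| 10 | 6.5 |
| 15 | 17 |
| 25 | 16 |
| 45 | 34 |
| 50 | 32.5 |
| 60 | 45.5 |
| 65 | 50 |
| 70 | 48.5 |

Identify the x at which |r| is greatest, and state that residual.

x=10: ŷ = 1.5 + 0.7·10 = 8.5; r = 6.5 − 8.5 = -2
x=15: ŷ = 1.5 + 0.7·15 = 12; r = 17 − 12 = 5
x=25: ŷ = 1.5 + 0.7·25 = 19; r = 16 − 19 = -3
x=45: ŷ = 1.5 + 0.7·45 = 33; r = 34 − 33 = 1
x=50: ŷ = 1.5 + 0.7·50 = 36.5; r = 32.5 − 36.5 = -4
x=60: ŷ = 1.5 + 0.7·60 = 43.5; r = 45.5 − 43.5 = 2
x=65: ŷ = 1.5 + 0.7·65 = 47; r = 50 − 47 = 3
x=70: ŷ = 1.5 + 0.7·70 = 50.5; r = 48.5 − 50.5 = -2
Largest |r| is 5 at x = 15, residual 5.

x = 15, r = 5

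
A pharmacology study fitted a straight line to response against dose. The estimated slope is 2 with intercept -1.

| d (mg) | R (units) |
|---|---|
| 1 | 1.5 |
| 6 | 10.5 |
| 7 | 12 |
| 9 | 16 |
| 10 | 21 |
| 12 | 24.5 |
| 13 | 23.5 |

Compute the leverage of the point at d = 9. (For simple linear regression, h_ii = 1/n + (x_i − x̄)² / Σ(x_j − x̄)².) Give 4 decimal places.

d̄ = (1 + 6 + 7 + 9 + 10 + 12 + 13)/7 = 8.28571
Σ(d − d̄)² = 53.0816 + 5.22449 + 1.65306 + 0.510204 + 2.93878 + 13.7959 + 22.2245 = 99.4286
h = 1/7 + (0.714286)²/99.4286 = 0.142857 + 0.00513136 = 0.1480

h = 0.1480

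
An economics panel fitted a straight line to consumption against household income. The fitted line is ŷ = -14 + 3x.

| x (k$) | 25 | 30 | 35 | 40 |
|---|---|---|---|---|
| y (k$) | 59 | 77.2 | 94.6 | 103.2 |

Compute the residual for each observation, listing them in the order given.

-2, 1.2, 3.6, -2.8

x=25: ŷ = -14 + 3·25 = 61; e = 59 − 61 = -2
x=30: ŷ = -14 + 3·30 = 76; e = 77.2 − 76 = 1.2
x=35: ŷ = -14 + 3·35 = 91; e = 94.6 − 91 = 3.6
x=40: ŷ = -14 + 3·40 = 106; e = 103.2 − 106 = -2.8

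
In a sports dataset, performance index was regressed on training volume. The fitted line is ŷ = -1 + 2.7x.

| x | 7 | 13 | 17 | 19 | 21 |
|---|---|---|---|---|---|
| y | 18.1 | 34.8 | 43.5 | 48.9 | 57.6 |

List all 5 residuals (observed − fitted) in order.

x=7: ŷ = -1 + 2.7·7 = 17.9; e = 18.1 − 17.9 = 0.2
x=13: ŷ = -1 + 2.7·13 = 34.1; e = 34.8 − 34.1 = 0.7
x=17: ŷ = -1 + 2.7·17 = 44.9; e = 43.5 − 44.9 = -1.4
x=19: ŷ = -1 + 2.7·19 = 50.3; e = 48.9 − 50.3 = -1.4
x=21: ŷ = -1 + 2.7·21 = 55.7; e = 57.6 − 55.7 = 1.9

0.2, 0.7, -1.4, -1.4, 1.9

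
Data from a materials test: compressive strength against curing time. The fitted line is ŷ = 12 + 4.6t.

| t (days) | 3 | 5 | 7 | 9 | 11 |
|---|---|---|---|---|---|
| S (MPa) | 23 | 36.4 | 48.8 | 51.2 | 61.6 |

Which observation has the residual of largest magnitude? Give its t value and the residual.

t=3: ŷ = 12 + 4.6·3 = 25.8; e = 23 − 25.8 = -2.8
t=5: ŷ = 12 + 4.6·5 = 35; e = 36.4 − 35 = 1.4
t=7: ŷ = 12 + 4.6·7 = 44.2; e = 48.8 − 44.2 = 4.6
t=9: ŷ = 12 + 4.6·9 = 53.4; e = 51.2 − 53.4 = -2.2
t=11: ŷ = 12 + 4.6·11 = 62.6; e = 61.6 − 62.6 = -1
Largest |e| is 4.6 at t = 7, residual 4.6.

t = 7, e = 4.6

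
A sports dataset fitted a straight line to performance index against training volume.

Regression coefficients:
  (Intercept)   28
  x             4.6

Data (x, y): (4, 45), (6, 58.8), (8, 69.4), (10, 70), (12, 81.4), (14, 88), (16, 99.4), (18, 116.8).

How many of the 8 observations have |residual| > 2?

6

x=4: ŷ = 28 + 4.6·4 = 46.4; e = 45 − 46.4 = -1.4
x=6: ŷ = 28 + 4.6·6 = 55.6; e = 58.8 − 55.6 = 3.2
x=8: ŷ = 28 + 4.6·8 = 64.8; e = 69.4 − 64.8 = 4.6
x=10: ŷ = 28 + 4.6·10 = 74; e = 70 − 74 = -4
x=12: ŷ = 28 + 4.6·12 = 83.2; e = 81.4 − 83.2 = -1.8
x=14: ŷ = 28 + 4.6·14 = 92.4; e = 88 − 92.4 = -4.4
x=16: ŷ = 28 + 4.6·16 = 101.6; e = 99.4 − 101.6 = -2.2
x=18: ŷ = 28 + 4.6·18 = 110.8; e = 116.8 − 110.8 = 6
|e| > 2: x=6 (|e|=3.2), x=8 (|e|=4.6), x=10 (|e|=4), x=14 (|e|=4.4), x=16 (|e|=2.2), x=18 (|e|=6) → 6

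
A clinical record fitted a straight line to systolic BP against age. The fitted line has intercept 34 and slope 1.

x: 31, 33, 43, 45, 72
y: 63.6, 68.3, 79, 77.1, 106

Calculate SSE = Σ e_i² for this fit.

SSE = 11.26

x=31: ŷ = 34 + 31 = 65; e = 63.6 − 65 = -1.4
x=33: ŷ = 34 + 33 = 67; e = 68.3 − 67 = 1.3
x=43: ŷ = 34 + 43 = 77; e = 79 − 77 = 2
x=45: ŷ = 34 + 45 = 79; e = 77.1 − 79 = -1.9
x=72: ŷ = 34 + 72 = 106; e = 106 − 106 = 0
SSE = 1.96 + 1.69 + 4 + 3.61 + 0 = 11.26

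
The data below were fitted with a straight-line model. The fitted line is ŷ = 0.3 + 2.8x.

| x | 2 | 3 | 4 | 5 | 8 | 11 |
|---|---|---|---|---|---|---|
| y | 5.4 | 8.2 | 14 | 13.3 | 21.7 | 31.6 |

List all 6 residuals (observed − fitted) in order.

-0.5, -0.5, 2.5, -1, -1, 0.5

x=2: ŷ = 0.3 + 2.8·2 = 5.9; e = 5.4 − 5.9 = -0.5
x=3: ŷ = 0.3 + 2.8·3 = 8.7; e = 8.2 − 8.7 = -0.5
x=4: ŷ = 0.3 + 2.8·4 = 11.5; e = 14 − 11.5 = 2.5
x=5: ŷ = 0.3 + 2.8·5 = 14.3; e = 13.3 − 14.3 = -1
x=8: ŷ = 0.3 + 2.8·8 = 22.7; e = 21.7 − 22.7 = -1
x=11: ŷ = 0.3 + 2.8·11 = 31.1; e = 31.6 − 31.1 = 0.5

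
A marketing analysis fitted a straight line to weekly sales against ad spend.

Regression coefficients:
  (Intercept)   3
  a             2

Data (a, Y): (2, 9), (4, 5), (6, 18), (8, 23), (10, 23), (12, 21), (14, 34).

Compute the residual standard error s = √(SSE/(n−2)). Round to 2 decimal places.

s = 4.69

a=2: Ŷ = 3 + 2·2 = 7; r = 9 − 7 = 2
a=4: Ŷ = 3 + 2·4 = 11; r = 5 − 11 = -6
a=6: Ŷ = 3 + 2·6 = 15; r = 18 − 15 = 3
a=8: Ŷ = 3 + 2·8 = 19; r = 23 − 19 = 4
a=10: Ŷ = 3 + 2·10 = 23; r = 23 − 23 = 0
a=12: Ŷ = 3 + 2·12 = 27; r = 21 − 27 = -6
a=14: Ŷ = 3 + 2·14 = 31; r = 34 − 31 = 3
SSE = 4 + 36 + 9 + 16 + 0 + 36 + 9 = 110
s = √(110/5) = √22 ≈ 4.69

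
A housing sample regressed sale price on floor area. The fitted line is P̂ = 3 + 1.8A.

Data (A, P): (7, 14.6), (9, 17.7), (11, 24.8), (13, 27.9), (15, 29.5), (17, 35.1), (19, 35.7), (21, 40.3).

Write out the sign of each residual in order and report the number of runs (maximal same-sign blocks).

A=7: P̂ = 3 + 1.8·7 = 15.6; r = 14.6 − 15.6 = -1
A=9: P̂ = 3 + 1.8·9 = 19.2; r = 17.7 − 19.2 = -1.5
A=11: P̂ = 3 + 1.8·11 = 22.8; r = 24.8 − 22.8 = 2
A=13: P̂ = 3 + 1.8·13 = 26.4; r = 27.9 − 26.4 = 1.5
A=15: P̂ = 3 + 1.8·15 = 30; r = 29.5 − 30 = -0.5
A=17: P̂ = 3 + 1.8·17 = 33.6; r = 35.1 − 33.6 = 1.5
A=19: P̂ = 3 + 1.8·19 = 37.2; r = 35.7 − 37.2 = -1.5
A=21: P̂ = 3 + 1.8·21 = 40.8; r = 40.3 − 40.8 = -0.5
Signs: − − + + − + − −
Runs: −×2, +×2, −×1, +×1, −×2 → 5

5 runs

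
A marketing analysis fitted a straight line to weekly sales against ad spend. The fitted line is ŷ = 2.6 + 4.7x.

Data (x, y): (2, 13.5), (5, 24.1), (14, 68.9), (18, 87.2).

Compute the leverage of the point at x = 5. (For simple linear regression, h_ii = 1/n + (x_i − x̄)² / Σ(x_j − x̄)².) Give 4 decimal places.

x̄ = (2 + 5 + 14 + 18)/4 = 9.75
Σ(x − x̄)² = 60.0625 + 22.5625 + 18.0625 + 68.0625 = 168.75
h = 1/4 + (-4.75)²/168.75 = 0.25 + 0.133704 = 0.3837

h = 0.3837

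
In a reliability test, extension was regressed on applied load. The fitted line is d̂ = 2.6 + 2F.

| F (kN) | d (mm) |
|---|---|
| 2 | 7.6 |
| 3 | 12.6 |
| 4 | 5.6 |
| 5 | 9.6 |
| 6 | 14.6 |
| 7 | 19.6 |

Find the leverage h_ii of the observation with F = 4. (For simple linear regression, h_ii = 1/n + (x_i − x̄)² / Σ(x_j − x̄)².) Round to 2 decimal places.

h = 0.18

F̄ = (2 + 3 + 4 + 5 + 6 + 7)/6 = 4.5
Σ(F − F̄)² = 6.25 + 2.25 + 0.25 + 0.25 + 2.25 + 6.25 = 17.5
h = 1/6 + (-0.5)²/17.5 = 0.166667 + 0.0142857 = 0.18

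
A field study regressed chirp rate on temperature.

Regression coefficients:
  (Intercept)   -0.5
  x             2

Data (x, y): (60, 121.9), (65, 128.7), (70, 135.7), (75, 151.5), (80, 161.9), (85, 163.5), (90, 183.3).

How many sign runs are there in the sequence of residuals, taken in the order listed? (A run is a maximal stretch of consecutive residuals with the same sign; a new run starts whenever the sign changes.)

x=60: ŷ = -0.5 + 2·60 = 119.5; e = 121.9 − 119.5 = 2.4
x=65: ŷ = -0.5 + 2·65 = 129.5; e = 128.7 − 129.5 = -0.8
x=70: ŷ = -0.5 + 2·70 = 139.5; e = 135.7 − 139.5 = -3.8
x=75: ŷ = -0.5 + 2·75 = 149.5; e = 151.5 − 149.5 = 2
x=80: ŷ = -0.5 + 2·80 = 159.5; e = 161.9 − 159.5 = 2.4
x=85: ŷ = -0.5 + 2·85 = 169.5; e = 163.5 − 169.5 = -6
x=90: ŷ = -0.5 + 2·90 = 179.5; e = 183.3 − 179.5 = 3.8
Signs: + − − + + − +
Runs: +×1, −×2, +×2, −×1, +×1 → 5

5 runs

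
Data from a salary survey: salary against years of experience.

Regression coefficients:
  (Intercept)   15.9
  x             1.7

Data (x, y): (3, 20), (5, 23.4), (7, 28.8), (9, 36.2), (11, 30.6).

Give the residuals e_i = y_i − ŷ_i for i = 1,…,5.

x=3: ŷ = 15.9 + 1.7·3 = 21; e = 20 − 21 = -1
x=5: ŷ = 15.9 + 1.7·5 = 24.4; e = 23.4 − 24.4 = -1
x=7: ŷ = 15.9 + 1.7·7 = 27.8; e = 28.8 − 27.8 = 1
x=9: ŷ = 15.9 + 1.7·9 = 31.2; e = 36.2 − 31.2 = 5
x=11: ŷ = 15.9 + 1.7·11 = 34.6; e = 30.6 − 34.6 = -4

-1, -1, 1, 5, -4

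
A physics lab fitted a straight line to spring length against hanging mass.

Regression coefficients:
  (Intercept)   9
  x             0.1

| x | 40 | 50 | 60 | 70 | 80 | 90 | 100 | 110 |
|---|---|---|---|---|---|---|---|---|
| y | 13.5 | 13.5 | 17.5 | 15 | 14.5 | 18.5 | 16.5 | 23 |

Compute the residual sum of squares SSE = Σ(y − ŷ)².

SSE = 29.5

x=40: ŷ = 9 + 0.1·40 = 13; r = 13.5 − 13 = 0.5
x=50: ŷ = 9 + 0.1·50 = 14; r = 13.5 − 14 = -0.5
x=60: ŷ = 9 + 0.1·60 = 15; r = 17.5 − 15 = 2.5
x=70: ŷ = 9 + 0.1·70 = 16; r = 15 − 16 = -1
x=80: ŷ = 9 + 0.1·80 = 17; r = 14.5 − 17 = -2.5
x=90: ŷ = 9 + 0.1·90 = 18; r = 18.5 − 18 = 0.5
x=100: ŷ = 9 + 0.1·100 = 19; r = 16.5 − 19 = -2.5
x=110: ŷ = 9 + 0.1·110 = 20; r = 23 − 20 = 3
SSE = 0.25 + 0.25 + 6.25 + 1 + 6.25 + 0.25 + 6.25 + 9 = 29.5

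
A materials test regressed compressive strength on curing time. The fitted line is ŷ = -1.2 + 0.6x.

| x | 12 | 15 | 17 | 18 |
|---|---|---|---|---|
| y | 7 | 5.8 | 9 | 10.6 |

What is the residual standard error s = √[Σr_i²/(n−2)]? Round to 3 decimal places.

x=12: ŷ = -1.2 + 0.6·12 = 6; r = 7 − 6 = 1
x=15: ŷ = -1.2 + 0.6·15 = 7.8; r = 5.8 − 7.8 = -2
x=17: ŷ = -1.2 + 0.6·17 = 9; r = 9 − 9 = 0
x=18: ŷ = -1.2 + 0.6·18 = 9.6; r = 10.6 − 9.6 = 1
SSE = 1 + 4 + 0 + 1 = 6
s = √(6/2) = √3 ≈ 1.732

s = 1.732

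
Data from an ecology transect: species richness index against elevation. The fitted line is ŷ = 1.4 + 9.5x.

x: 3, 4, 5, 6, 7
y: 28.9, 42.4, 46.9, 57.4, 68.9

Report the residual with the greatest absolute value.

x=3: ŷ = 1.4 + 9.5·3 = 29.9; r = 28.9 − 29.9 = -1
x=4: ŷ = 1.4 + 9.5·4 = 39.4; r = 42.4 − 39.4 = 3
x=5: ŷ = 1.4 + 9.5·5 = 48.9; r = 46.9 − 48.9 = -2
x=6: ŷ = 1.4 + 9.5·6 = 58.4; r = 57.4 − 58.4 = -1
x=7: ŷ = 1.4 + 9.5·7 = 67.9; r = 68.9 − 67.9 = 1
Largest |r| is 3 at x = 4, residual 3.

r = 3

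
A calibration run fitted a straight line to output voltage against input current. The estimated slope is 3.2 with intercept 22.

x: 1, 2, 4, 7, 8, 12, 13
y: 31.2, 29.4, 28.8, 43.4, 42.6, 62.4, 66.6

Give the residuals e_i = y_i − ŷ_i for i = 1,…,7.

x=1: ŷ = 22 + 3.2·1 = 25.2; e = 31.2 − 25.2 = 6
x=2: ŷ = 22 + 3.2·2 = 28.4; e = 29.4 − 28.4 = 1
x=4: ŷ = 22 + 3.2·4 = 34.8; e = 28.8 − 34.8 = -6
x=7: ŷ = 22 + 3.2·7 = 44.4; e = 43.4 − 44.4 = -1
x=8: ŷ = 22 + 3.2·8 = 47.6; e = 42.6 − 47.6 = -5
x=12: ŷ = 22 + 3.2·12 = 60.4; e = 62.4 − 60.4 = 2
x=13: ŷ = 22 + 3.2·13 = 63.6; e = 66.6 − 63.6 = 3

6, 1, -6, -1, -5, 2, 3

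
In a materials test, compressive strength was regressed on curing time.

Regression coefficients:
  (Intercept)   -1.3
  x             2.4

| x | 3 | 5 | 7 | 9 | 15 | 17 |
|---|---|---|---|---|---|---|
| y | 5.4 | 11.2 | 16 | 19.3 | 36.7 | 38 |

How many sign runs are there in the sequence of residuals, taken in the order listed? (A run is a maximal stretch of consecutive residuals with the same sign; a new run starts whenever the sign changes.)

5 runs

x=3: ŷ = -1.3 + 2.4·3 = 5.9; r = 5.4 − 5.9 = -0.5
x=5: ŷ = -1.3 + 2.4·5 = 10.7; r = 11.2 − 10.7 = 0.5
x=7: ŷ = -1.3 + 2.4·7 = 15.5; r = 16 − 15.5 = 0.5
x=9: ŷ = -1.3 + 2.4·9 = 20.3; r = 19.3 − 20.3 = -1
x=15: ŷ = -1.3 + 2.4·15 = 34.7; r = 36.7 − 34.7 = 2
x=17: ŷ = -1.3 + 2.4·17 = 39.5; r = 38 − 39.5 = -1.5
Signs: − + + − + −
Runs: −×1, +×2, −×1, +×1, −×1 → 5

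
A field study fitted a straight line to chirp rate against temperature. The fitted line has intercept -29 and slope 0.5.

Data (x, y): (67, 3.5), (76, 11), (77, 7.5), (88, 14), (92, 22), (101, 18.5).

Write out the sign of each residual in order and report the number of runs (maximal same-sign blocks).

x=67: ŷ = -29 + 0.5·67 = 4.5; e = 3.5 − 4.5 = -1
x=76: ŷ = -29 + 0.5·76 = 9; e = 11 − 9 = 2
x=77: ŷ = -29 + 0.5·77 = 9.5; e = 7.5 − 9.5 = -2
x=88: ŷ = -29 + 0.5·88 = 15; e = 14 − 15 = -1
x=92: ŷ = -29 + 0.5·92 = 17; e = 22 − 17 = 5
x=101: ŷ = -29 + 0.5·101 = 21.5; e = 18.5 − 21.5 = -3
Signs: − + − − + −
Runs: −×1, +×1, −×2, +×1, −×1 → 5

5 runs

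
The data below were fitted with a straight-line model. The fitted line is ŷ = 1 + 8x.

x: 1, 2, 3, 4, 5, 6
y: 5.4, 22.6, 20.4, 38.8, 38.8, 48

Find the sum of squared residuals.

x=1: ŷ = 1 + 8·1 = 9; e = 5.4 − 9 = -3.6
x=2: ŷ = 1 + 8·2 = 17; e = 22.6 − 17 = 5.6
x=3: ŷ = 1 + 8·3 = 25; e = 20.4 − 25 = -4.6
x=4: ŷ = 1 + 8·4 = 33; e = 38.8 − 33 = 5.8
x=5: ŷ = 1 + 8·5 = 41; e = 38.8 − 41 = -2.2
x=6: ŷ = 1 + 8·6 = 49; e = 48 − 49 = -1
SSE = 12.96 + 31.36 + 21.16 + 33.64 + 4.84 + 1 = 104.96

SSE = 104.96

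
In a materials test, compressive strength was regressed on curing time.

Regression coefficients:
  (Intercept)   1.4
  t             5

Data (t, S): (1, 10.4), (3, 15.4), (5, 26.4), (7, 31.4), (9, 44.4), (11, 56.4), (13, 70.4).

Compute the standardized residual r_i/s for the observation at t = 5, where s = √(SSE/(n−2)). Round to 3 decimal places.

0.000

t=1: ŷ = 1.4 + 5·1 = 6.4; r = 10.4 − 6.4 = 4
t=3: ŷ = 1.4 + 5·3 = 16.4; r = 15.4 − 16.4 = -1
t=5: ŷ = 1.4 + 5·5 = 26.4; r = 26.4 − 26.4 = 0
t=7: ŷ = 1.4 + 5·7 = 36.4; r = 31.4 − 36.4 = -5
t=9: ŷ = 1.4 + 5·9 = 46.4; r = 44.4 − 46.4 = -2
t=11: ŷ = 1.4 + 5·11 = 56.4; r = 56.4 − 56.4 = 0
t=13: ŷ = 1.4 + 5·13 = 66.4; r = 70.4 − 66.4 = 4
SSE = 16 + 1 + 0 + 25 + 4 + 0 + 16 = 62
s = √(62/5) = 3.52136
r/s = 0 / 3.52136 = 0.000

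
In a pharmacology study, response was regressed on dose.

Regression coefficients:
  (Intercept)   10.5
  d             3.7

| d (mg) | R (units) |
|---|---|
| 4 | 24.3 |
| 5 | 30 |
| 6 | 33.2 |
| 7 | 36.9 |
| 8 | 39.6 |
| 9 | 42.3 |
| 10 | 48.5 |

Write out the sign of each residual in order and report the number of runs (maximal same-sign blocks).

d=4: ŷ = 10.5 + 3.7·4 = 25.3; e = 24.3 − 25.3 = -1
d=5: ŷ = 10.5 + 3.7·5 = 29; e = 30 − 29 = 1
d=6: ŷ = 10.5 + 3.7·6 = 32.7; e = 33.2 − 32.7 = 0.5
d=7: ŷ = 10.5 + 3.7·7 = 36.4; e = 36.9 − 36.4 = 0.5
d=8: ŷ = 10.5 + 3.7·8 = 40.1; e = 39.6 − 40.1 = -0.5
d=9: ŷ = 10.5 + 3.7·9 = 43.8; e = 42.3 − 43.8 = -1.5
d=10: ŷ = 10.5 + 3.7·10 = 47.5; e = 48.5 − 47.5 = 1
Signs: − + + + − − +
Runs: −×1, +×3, −×2, +×1 → 4

4 runs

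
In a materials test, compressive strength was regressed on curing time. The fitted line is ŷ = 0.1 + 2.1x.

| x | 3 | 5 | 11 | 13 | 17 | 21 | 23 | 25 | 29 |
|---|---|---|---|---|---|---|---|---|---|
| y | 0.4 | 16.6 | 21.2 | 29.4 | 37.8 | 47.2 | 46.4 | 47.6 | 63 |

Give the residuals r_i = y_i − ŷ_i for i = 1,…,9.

-6, 6, -2, 2, 2, 3, -2, -5, 2

x=3: ŷ = 0.1 + 2.1·3 = 6.4; r = 0.4 − 6.4 = -6
x=5: ŷ = 0.1 + 2.1·5 = 10.6; r = 16.6 − 10.6 = 6
x=11: ŷ = 0.1 + 2.1·11 = 23.2; r = 21.2 − 23.2 = -2
x=13: ŷ = 0.1 + 2.1·13 = 27.4; r = 29.4 − 27.4 = 2
x=17: ŷ = 0.1 + 2.1·17 = 35.8; r = 37.8 − 35.8 = 2
x=21: ŷ = 0.1 + 2.1·21 = 44.2; r = 47.2 − 44.2 = 3
x=23: ŷ = 0.1 + 2.1·23 = 48.4; r = 46.4 − 48.4 = -2
x=25: ŷ = 0.1 + 2.1·25 = 52.6; r = 47.6 − 52.6 = -5
x=29: ŷ = 0.1 + 2.1·29 = 61; r = 63 − 61 = 2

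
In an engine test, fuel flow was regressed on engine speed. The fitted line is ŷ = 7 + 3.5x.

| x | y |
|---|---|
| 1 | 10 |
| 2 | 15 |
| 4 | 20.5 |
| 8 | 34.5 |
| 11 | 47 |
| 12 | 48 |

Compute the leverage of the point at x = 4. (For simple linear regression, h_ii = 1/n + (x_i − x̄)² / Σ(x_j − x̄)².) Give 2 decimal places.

h = 0.22

x̄ = (1 + 2 + 4 + 8 + 11 + 12)/6 = 6.33333
Σ(x − x̄)² = 28.4444 + 18.7778 + 5.44444 + 2.77778 + 21.7778 + 32.1111 = 109.333
h = 1/6 + (-2.33333)²/109.333 = 0.166667 + 0.0497967 = 0.22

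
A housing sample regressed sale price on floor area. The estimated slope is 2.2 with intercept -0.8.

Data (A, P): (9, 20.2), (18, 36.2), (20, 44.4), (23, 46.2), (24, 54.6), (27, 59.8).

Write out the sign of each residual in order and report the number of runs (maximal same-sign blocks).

A=9: ŷ = -0.8 + 2.2·9 = 19; r = 20.2 − 19 = 1.2
A=18: ŷ = -0.8 + 2.2·18 = 38.8; r = 36.2 − 38.8 = -2.6
A=20: ŷ = -0.8 + 2.2·20 = 43.2; r = 44.4 − 43.2 = 1.2
A=23: ŷ = -0.8 + 2.2·23 = 49.8; r = 46.2 − 49.8 = -3.6
A=24: ŷ = -0.8 + 2.2·24 = 52; r = 54.6 − 52 = 2.6
A=27: ŷ = -0.8 + 2.2·27 = 58.6; r = 59.8 − 58.6 = 1.2
Signs: + − + − + +
Runs: +×1, −×1, +×1, −×1, +×2 → 5

5 runs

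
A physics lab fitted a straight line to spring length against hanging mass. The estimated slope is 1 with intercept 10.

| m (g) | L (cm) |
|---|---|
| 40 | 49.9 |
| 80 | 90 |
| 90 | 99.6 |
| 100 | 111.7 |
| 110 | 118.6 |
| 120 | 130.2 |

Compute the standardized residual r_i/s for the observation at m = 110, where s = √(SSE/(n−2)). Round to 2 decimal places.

-1.24

m=40: L̂ = 10 + 40 = 50; r = 49.9 − 50 = -0.1
m=80: L̂ = 10 + 80 = 90; r = 90 − 90 = 0
m=90: L̂ = 10 + 90 = 100; r = 99.6 − 100 = -0.4
m=100: L̂ = 10 + 100 = 110; r = 111.7 − 110 = 1.7
m=110: L̂ = 10 + 110 = 120; r = 118.6 − 120 = -1.4
m=120: L̂ = 10 + 120 = 130; r = 130.2 − 130 = 0.2
SSE = 0.01 + 0 + 0.16 + 2.89 + 1.96 + 0.04 = 5.06
s = √(5.06/4) = 1.12472
r/s = -1.4 / 1.12472 = -1.24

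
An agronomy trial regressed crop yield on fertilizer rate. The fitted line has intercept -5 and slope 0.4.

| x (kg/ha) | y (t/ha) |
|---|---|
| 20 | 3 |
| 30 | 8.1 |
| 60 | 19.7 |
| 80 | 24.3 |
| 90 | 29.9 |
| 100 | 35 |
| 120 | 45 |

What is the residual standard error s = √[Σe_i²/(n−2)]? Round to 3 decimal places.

s = 1.685

x=20: ŷ = -5 + 0.4·20 = 3; e = 3 − 3 = 0
x=30: ŷ = -5 + 0.4·30 = 7; e = 8.1 − 7 = 1.1
x=60: ŷ = -5 + 0.4·60 = 19; e = 19.7 − 19 = 0.7
x=80: ŷ = -5 + 0.4·80 = 27; e = 24.3 − 27 = -2.7
x=90: ŷ = -5 + 0.4·90 = 31; e = 29.9 − 31 = -1.1
x=100: ŷ = -5 + 0.4·100 = 35; e = 35 − 35 = 0
x=120: ŷ = -5 + 0.4·120 = 43; e = 45 − 43 = 2
SSE = 0 + 1.21 + 0.49 + 7.29 + 1.21 + 0 + 4 = 14.2
s = √(14.2/5) = √2.84 ≈ 1.685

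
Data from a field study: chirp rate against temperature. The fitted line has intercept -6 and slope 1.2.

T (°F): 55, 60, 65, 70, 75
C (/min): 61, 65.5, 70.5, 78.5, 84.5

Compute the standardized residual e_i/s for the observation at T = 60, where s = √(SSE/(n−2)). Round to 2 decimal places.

T=55: Ĉ = -6 + 1.2·55 = 60; e = 61 − 60 = 1
T=60: Ĉ = -6 + 1.2·60 = 66; e = 65.5 − 66 = -0.5
T=65: Ĉ = -6 + 1.2·65 = 72; e = 70.5 − 72 = -1.5
T=70: Ĉ = -6 + 1.2·70 = 78; e = 78.5 − 78 = 0.5
T=75: Ĉ = -6 + 1.2·75 = 84; e = 84.5 − 84 = 0.5
SSE = 1 + 0.25 + 2.25 + 0.25 + 0.25 = 4
s = √(4/3) = 1.1547
e/s = -0.5 / 1.1547 = -0.43

-0.43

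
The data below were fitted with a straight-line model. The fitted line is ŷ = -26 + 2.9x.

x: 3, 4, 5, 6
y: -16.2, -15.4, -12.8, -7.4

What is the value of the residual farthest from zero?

x=3: ŷ = -26 + 2.9·3 = -17.3; r = -16.2 − (-17.3) = 1.1
x=4: ŷ = -26 + 2.9·4 = -14.4; r = -15.4 − (-14.4) = -1
x=5: ŷ = -26 + 2.9·5 = -11.5; r = -12.8 − (-11.5) = -1.3
x=6: ŷ = -26 + 2.9·6 = -8.6; r = -7.4 − (-8.6) = 1.2
Largest |r| is 1.3 at x = 5, residual -1.3.

r = -1.3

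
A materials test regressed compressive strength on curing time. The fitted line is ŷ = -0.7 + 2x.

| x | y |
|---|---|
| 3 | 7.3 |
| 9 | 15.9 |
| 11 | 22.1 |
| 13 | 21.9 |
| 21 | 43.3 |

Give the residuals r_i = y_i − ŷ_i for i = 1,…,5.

2, -1.4, 0.8, -3.4, 2

x=3: ŷ = -0.7 + 2·3 = 5.3; r = 7.3 − 5.3 = 2
x=9: ŷ = -0.7 + 2·9 = 17.3; r = 15.9 − 17.3 = -1.4
x=11: ŷ = -0.7 + 2·11 = 21.3; r = 22.1 − 21.3 = 0.8
x=13: ŷ = -0.7 + 2·13 = 25.3; r = 21.9 − 25.3 = -3.4
x=21: ŷ = -0.7 + 2·21 = 41.3; r = 43.3 − 41.3 = 2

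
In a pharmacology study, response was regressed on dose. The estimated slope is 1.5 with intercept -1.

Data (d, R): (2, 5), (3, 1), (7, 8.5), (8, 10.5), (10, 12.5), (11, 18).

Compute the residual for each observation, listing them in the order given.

3, -2.5, -1, -0.5, -1.5, 2.5

d=2: R̂ = -1 + 1.5·2 = 2; e = 5 − 2 = 3
d=3: R̂ = -1 + 1.5·3 = 3.5; e = 1 − 3.5 = -2.5
d=7: R̂ = -1 + 1.5·7 = 9.5; e = 8.5 − 9.5 = -1
d=8: R̂ = -1 + 1.5·8 = 11; e = 10.5 − 11 = -0.5
d=10: R̂ = -1 + 1.5·10 = 14; e = 12.5 − 14 = -1.5
d=11: R̂ = -1 + 1.5·11 = 15.5; e = 18 − 15.5 = 2.5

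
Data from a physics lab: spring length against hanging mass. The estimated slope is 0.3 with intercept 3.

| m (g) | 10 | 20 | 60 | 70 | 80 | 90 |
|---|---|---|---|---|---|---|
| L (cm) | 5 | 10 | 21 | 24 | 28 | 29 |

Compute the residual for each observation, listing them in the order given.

-1, 1, 0, 0, 1, -1

m=10: L̂ = 3 + 0.3·10 = 6; r = 5 − 6 = -1
m=20: L̂ = 3 + 0.3·20 = 9; r = 10 − 9 = 1
m=60: L̂ = 3 + 0.3·60 = 21; r = 21 − 21 = 0
m=70: L̂ = 3 + 0.3·70 = 24; r = 24 − 24 = 0
m=80: L̂ = 3 + 0.3·80 = 27; r = 28 − 27 = 1
m=90: L̂ = 3 + 0.3·90 = 30; r = 29 − 30 = -1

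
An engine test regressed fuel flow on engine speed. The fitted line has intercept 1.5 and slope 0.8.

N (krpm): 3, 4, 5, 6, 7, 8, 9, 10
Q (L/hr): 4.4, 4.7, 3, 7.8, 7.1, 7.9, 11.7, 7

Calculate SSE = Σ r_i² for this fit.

SSE = 24

N=3: ŷ = 1.5 + 0.8·3 = 3.9; r = 4.4 − 3.9 = 0.5
N=4: ŷ = 1.5 + 0.8·4 = 4.7; r = 4.7 − 4.7 = 0
N=5: ŷ = 1.5 + 0.8·5 = 5.5; r = 3 − 5.5 = -2.5
N=6: ŷ = 1.5 + 0.8·6 = 6.3; r = 7.8 − 6.3 = 1.5
N=7: ŷ = 1.5 + 0.8·7 = 7.1; r = 7.1 − 7.1 = 0
N=8: ŷ = 1.5 + 0.8·8 = 7.9; r = 7.9 − 7.9 = 0
N=9: ŷ = 1.5 + 0.8·9 = 8.7; r = 11.7 − 8.7 = 3
N=10: ŷ = 1.5 + 0.8·10 = 9.5; r = 7 − 9.5 = -2.5
SSE = 0.25 + 0 + 6.25 + 2.25 + 0 + 0 + 9 + 6.25 = 24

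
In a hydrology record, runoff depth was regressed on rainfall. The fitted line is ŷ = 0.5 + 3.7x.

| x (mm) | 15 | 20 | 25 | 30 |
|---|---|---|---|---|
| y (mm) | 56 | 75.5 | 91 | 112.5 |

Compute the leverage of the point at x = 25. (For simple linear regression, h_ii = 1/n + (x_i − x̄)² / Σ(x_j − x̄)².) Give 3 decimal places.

x̄ = (15 + 20 + 25 + 30)/4 = 22.5
Σ(x − x̄)² = 56.25 + 6.25 + 6.25 + 56.25 = 125
h = 1/4 + (2.5)²/125 = 0.25 + 0.05 = 0.300

h = 0.300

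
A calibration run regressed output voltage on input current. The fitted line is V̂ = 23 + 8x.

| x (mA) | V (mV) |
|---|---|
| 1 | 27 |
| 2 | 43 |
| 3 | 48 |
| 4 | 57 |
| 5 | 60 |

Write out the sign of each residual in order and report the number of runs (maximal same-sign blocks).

3 runs

x=1: V̂ = 23 + 8·1 = 31; e = 27 − 31 = -4
x=2: V̂ = 23 + 8·2 = 39; e = 43 − 39 = 4
x=3: V̂ = 23 + 8·3 = 47; e = 48 − 47 = 1
x=4: V̂ = 23 + 8·4 = 55; e = 57 − 55 = 2
x=5: V̂ = 23 + 8·5 = 63; e = 60 − 63 = -3
Signs: − + + + −
Runs: −×1, +×3, −×1 → 3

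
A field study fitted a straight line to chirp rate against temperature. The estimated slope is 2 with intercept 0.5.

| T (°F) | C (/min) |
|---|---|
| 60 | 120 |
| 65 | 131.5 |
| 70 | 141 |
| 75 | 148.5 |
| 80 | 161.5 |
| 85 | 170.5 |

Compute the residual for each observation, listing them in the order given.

T=60: Ĉ = 0.5 + 2·60 = 120.5; r = 120 − 120.5 = -0.5
T=65: Ĉ = 0.5 + 2·65 = 130.5; r = 131.5 − 130.5 = 1
T=70: Ĉ = 0.5 + 2·70 = 140.5; r = 141 − 140.5 = 0.5
T=75: Ĉ = 0.5 + 2·75 = 150.5; r = 148.5 − 150.5 = -2
T=80: Ĉ = 0.5 + 2·80 = 160.5; r = 161.5 − 160.5 = 1
T=85: Ĉ = 0.5 + 2·85 = 170.5; r = 170.5 − 170.5 = 0

-0.5, 1, 0.5, -2, 1, 0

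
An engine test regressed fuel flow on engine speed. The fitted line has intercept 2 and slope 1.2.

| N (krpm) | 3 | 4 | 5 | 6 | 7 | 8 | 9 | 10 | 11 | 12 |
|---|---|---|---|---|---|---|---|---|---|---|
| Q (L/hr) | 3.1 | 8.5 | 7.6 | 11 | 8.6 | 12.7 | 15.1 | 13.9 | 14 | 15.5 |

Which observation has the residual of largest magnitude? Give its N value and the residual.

N = 3, e = -2.5

N=3: Q̂ = 2 + 1.2·3 = 5.6; e = 3.1 − 5.6 = -2.5
N=4: Q̂ = 2 + 1.2·4 = 6.8; e = 8.5 − 6.8 = 1.7
N=5: Q̂ = 2 + 1.2·5 = 8; e = 7.6 − 8 = -0.4
N=6: Q̂ = 2 + 1.2·6 = 9.2; e = 11 − 9.2 = 1.8
N=7: Q̂ = 2 + 1.2·7 = 10.4; e = 8.6 − 10.4 = -1.8
N=8: Q̂ = 2 + 1.2·8 = 11.6; e = 12.7 − 11.6 = 1.1
N=9: Q̂ = 2 + 1.2·9 = 12.8; e = 15.1 − 12.8 = 2.3
N=10: Q̂ = 2 + 1.2·10 = 14; e = 13.9 − 14 = -0.1
N=11: Q̂ = 2 + 1.2·11 = 15.2; e = 14 − 15.2 = -1.2
N=12: Q̂ = 2 + 1.2·12 = 16.4; e = 15.5 − 16.4 = -0.9
Largest |e| is 2.5 at N = 3, residual -2.5.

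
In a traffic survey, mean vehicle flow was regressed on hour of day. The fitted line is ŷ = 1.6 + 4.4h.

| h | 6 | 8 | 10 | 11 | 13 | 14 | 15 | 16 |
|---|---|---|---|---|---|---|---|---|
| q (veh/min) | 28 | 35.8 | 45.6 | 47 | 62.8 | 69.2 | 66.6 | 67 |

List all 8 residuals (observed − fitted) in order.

h=6: ŷ = 1.6 + 4.4·6 = 28; r = 28 − 28 = 0
h=8: ŷ = 1.6 + 4.4·8 = 36.8; r = 35.8 − 36.8 = -1
h=10: ŷ = 1.6 + 4.4·10 = 45.6; r = 45.6 − 45.6 = 0
h=11: ŷ = 1.6 + 4.4·11 = 50; r = 47 − 50 = -3
h=13: ŷ = 1.6 + 4.4·13 = 58.8; r = 62.8 − 58.8 = 4
h=14: ŷ = 1.6 + 4.4·14 = 63.2; r = 69.2 − 63.2 = 6
h=15: ŷ = 1.6 + 4.4·15 = 67.6; r = 66.6 − 67.6 = -1
h=16: ŷ = 1.6 + 4.4·16 = 72; r = 67 − 72 = -5

0, -1, 0, -3, 4, 6, -1, -5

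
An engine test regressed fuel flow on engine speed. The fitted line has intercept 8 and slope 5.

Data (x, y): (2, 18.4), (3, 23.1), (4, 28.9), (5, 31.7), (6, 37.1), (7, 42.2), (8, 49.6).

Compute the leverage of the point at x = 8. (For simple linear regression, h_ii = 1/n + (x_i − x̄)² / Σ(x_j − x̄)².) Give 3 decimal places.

x̄ = (2 + 3 + 4 + 5 + 6 + 7 + 8)/7 = 5
Σ(x − x̄)² = 9 + 4 + 1 + 0 + 1 + 4 + 9 = 28
h = 1/7 + (3)²/28 = 0.142857 + 0.321429 = 0.464

h = 0.464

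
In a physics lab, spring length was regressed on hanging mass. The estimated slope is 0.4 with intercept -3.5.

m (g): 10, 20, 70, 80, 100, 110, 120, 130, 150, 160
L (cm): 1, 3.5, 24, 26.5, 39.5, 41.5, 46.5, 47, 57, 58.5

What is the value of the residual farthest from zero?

m=10: L̂ = -3.5 + 0.4·10 = 0.5; r = 1 − 0.5 = 0.5
m=20: L̂ = -3.5 + 0.4·20 = 4.5; r = 3.5 − 4.5 = -1
m=70: L̂ = -3.5 + 0.4·70 = 24.5; r = 24 − 24.5 = -0.5
m=80: L̂ = -3.5 + 0.4·80 = 28.5; r = 26.5 − 28.5 = -2
m=100: L̂ = -3.5 + 0.4·100 = 36.5; r = 39.5 − 36.5 = 3
m=110: L̂ = -3.5 + 0.4·110 = 40.5; r = 41.5 − 40.5 = 1
m=120: L̂ = -3.5 + 0.4·120 = 44.5; r = 46.5 − 44.5 = 2
m=130: L̂ = -3.5 + 0.4·130 = 48.5; r = 47 − 48.5 = -1.5
m=150: L̂ = -3.5 + 0.4·150 = 56.5; r = 57 − 56.5 = 0.5
m=160: L̂ = -3.5 + 0.4·160 = 60.5; r = 58.5 − 60.5 = -2
Largest |r| is 3 at m = 100, residual 3.

r = 3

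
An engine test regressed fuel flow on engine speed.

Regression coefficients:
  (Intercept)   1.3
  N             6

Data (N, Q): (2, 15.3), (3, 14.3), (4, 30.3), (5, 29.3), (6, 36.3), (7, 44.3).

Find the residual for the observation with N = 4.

ŷ = 1.3 + 6·4 = 25.3
e = 30.3 − 25.3 = 5

e = 5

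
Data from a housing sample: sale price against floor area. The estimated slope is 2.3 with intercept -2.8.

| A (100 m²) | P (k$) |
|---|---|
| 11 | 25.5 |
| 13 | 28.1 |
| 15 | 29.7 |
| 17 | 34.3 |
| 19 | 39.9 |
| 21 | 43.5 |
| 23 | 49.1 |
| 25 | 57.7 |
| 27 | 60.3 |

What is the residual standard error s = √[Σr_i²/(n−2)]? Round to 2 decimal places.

s = 2.20

A=11: P̂ = -2.8 + 2.3·11 = 22.5; r = 25.5 − 22.5 = 3
A=13: P̂ = -2.8 + 2.3·13 = 27.1; r = 28.1 − 27.1 = 1
A=15: P̂ = -2.8 + 2.3·15 = 31.7; r = 29.7 − 31.7 = -2
A=17: P̂ = -2.8 + 2.3·17 = 36.3; r = 34.3 − 36.3 = -2
A=19: P̂ = -2.8 + 2.3·19 = 40.9; r = 39.9 − 40.9 = -1
A=21: P̂ = -2.8 + 2.3·21 = 45.5; r = 43.5 − 45.5 = -2
A=23: P̂ = -2.8 + 2.3·23 = 50.1; r = 49.1 − 50.1 = -1
A=25: P̂ = -2.8 + 2.3·25 = 54.7; r = 57.7 − 54.7 = 3
A=27: P̂ = -2.8 + 2.3·27 = 59.3; r = 60.3 − 59.3 = 1
SSE = 9 + 1 + 4 + 4 + 1 + 4 + 1 + 9 + 1 = 34
s = √(34/7) = √4.85714 ≈ 2.20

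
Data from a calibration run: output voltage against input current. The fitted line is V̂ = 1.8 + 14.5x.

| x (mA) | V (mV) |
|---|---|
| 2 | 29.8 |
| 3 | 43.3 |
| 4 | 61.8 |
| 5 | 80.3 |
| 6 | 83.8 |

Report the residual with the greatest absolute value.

x=2: V̂ = 1.8 + 14.5·2 = 30.8; r = 29.8 − 30.8 = -1
x=3: V̂ = 1.8 + 14.5·3 = 45.3; r = 43.3 − 45.3 = -2
x=4: V̂ = 1.8 + 14.5·4 = 59.8; r = 61.8 − 59.8 = 2
x=5: V̂ = 1.8 + 14.5·5 = 74.3; r = 80.3 − 74.3 = 6
x=6: V̂ = 1.8 + 14.5·6 = 88.8; r = 83.8 − 88.8 = -5
Largest |r| is 6 at x = 5, residual 6.

r = 6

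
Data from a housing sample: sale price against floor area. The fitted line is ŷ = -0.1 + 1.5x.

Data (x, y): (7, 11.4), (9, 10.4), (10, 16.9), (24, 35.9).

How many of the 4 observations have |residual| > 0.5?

3

x=7: ŷ = -0.1 + 1.5·7 = 10.4; r = 11.4 − 10.4 = 1
x=9: ŷ = -0.1 + 1.5·9 = 13.4; r = 10.4 − 13.4 = -3
x=10: ŷ = -0.1 + 1.5·10 = 14.9; r = 16.9 − 14.9 = 2
x=24: ŷ = -0.1 + 1.5·24 = 35.9; r = 35.9 − 35.9 = 0
|r| > 0.5: x=7 (|r|=1), x=9 (|r|=3), x=10 (|r|=2) → 3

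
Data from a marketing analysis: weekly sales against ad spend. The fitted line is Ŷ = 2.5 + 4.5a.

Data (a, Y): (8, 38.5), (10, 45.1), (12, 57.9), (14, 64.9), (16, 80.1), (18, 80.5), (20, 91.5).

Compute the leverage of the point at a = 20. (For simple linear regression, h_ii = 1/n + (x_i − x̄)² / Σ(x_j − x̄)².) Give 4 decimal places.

h = 0.4643

ā = (8 + 10 + 12 + 14 + 16 + 18 + 20)/7 = 14
Σ(a − ā)² = 36 + 16 + 4 + 0 + 4 + 16 + 36 = 112
h = 1/7 + (6)²/112 = 0.142857 + 0.321429 = 0.4643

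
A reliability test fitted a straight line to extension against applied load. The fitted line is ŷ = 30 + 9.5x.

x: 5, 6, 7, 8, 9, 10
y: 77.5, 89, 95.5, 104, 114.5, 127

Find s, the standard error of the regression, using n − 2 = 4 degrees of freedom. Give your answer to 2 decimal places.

s = 1.87

x=5: ŷ = 30 + 9.5·5 = 77.5; r = 77.5 − 77.5 = 0
x=6: ŷ = 30 + 9.5·6 = 87; r = 89 − 87 = 2
x=7: ŷ = 30 + 9.5·7 = 96.5; r = 95.5 − 96.5 = -1
x=8: ŷ = 30 + 9.5·8 = 106; r = 104 − 106 = -2
x=9: ŷ = 30 + 9.5·9 = 115.5; r = 114.5 − 115.5 = -1
x=10: ŷ = 30 + 9.5·10 = 125; r = 127 − 125 = 2
SSE = 0 + 4 + 1 + 4 + 1 + 4 = 14
s = √(14/4) = √3.5 ≈ 1.87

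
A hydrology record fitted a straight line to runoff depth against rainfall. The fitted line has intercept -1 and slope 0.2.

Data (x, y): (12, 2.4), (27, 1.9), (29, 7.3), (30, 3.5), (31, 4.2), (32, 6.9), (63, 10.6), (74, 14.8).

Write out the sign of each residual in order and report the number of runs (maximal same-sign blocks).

x=12: ŷ = -1 + 0.2·12 = 1.4; r = 2.4 − 1.4 = 1
x=27: ŷ = -1 + 0.2·27 = 4.4; r = 1.9 − 4.4 = -2.5
x=29: ŷ = -1 + 0.2·29 = 4.8; r = 7.3 − 4.8 = 2.5
x=30: ŷ = -1 + 0.2·30 = 5; r = 3.5 − 5 = -1.5
x=31: ŷ = -1 + 0.2·31 = 5.2; r = 4.2 − 5.2 = -1
x=32: ŷ = -1 + 0.2·32 = 5.4; r = 6.9 − 5.4 = 1.5
x=63: ŷ = -1 + 0.2·63 = 11.6; r = 10.6 − 11.6 = -1
x=74: ŷ = -1 + 0.2·74 = 13.8; r = 14.8 − 13.8 = 1
Signs: + − + − − + − +
Runs: +×1, −×1, +×1, −×2, +×1, −×1, +×1 → 7

7 runs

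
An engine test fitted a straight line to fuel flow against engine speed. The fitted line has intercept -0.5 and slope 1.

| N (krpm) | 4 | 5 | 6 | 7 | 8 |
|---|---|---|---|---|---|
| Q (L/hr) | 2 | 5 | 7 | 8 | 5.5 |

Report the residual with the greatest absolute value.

r = -2

N=4: ŷ = -0.5 + 4 = 3.5; r = 2 − 3.5 = -1.5
N=5: ŷ = -0.5 + 5 = 4.5; r = 5 − 4.5 = 0.5
N=6: ŷ = -0.5 + 6 = 5.5; r = 7 − 5.5 = 1.5
N=7: ŷ = -0.5 + 7 = 6.5; r = 8 − 6.5 = 1.5
N=8: ŷ = -0.5 + 8 = 7.5; r = 5.5 − 7.5 = -2
Largest |r| is 2 at N = 8, residual -2.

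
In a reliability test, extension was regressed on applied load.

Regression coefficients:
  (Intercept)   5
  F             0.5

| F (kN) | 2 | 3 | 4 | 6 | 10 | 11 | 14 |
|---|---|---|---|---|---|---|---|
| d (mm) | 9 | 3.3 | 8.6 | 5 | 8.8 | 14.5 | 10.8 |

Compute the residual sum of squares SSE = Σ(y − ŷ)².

SSE = 49.68

F=2: ŷ = 5 + 0.5·2 = 6; r = 9 − 6 = 3
F=3: ŷ = 5 + 0.5·3 = 6.5; r = 3.3 − 6.5 = -3.2
F=4: ŷ = 5 + 0.5·4 = 7; r = 8.6 − 7 = 1.6
F=6: ŷ = 5 + 0.5·6 = 8; r = 5 − 8 = -3
F=10: ŷ = 5 + 0.5·10 = 10; r = 8.8 − 10 = -1.2
F=11: ŷ = 5 + 0.5·11 = 10.5; r = 14.5 − 10.5 = 4
F=14: ŷ = 5 + 0.5·14 = 12; r = 10.8 − 12 = -1.2
SSE = 9 + 10.24 + 2.56 + 9 + 1.44 + 16 + 1.44 = 49.68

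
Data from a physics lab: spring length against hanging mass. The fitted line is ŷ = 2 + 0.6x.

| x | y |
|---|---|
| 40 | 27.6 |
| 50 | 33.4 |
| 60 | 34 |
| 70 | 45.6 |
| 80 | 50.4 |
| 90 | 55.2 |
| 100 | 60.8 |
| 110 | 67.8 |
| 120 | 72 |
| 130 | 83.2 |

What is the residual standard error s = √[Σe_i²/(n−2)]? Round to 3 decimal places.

x=40: ŷ = 2 + 0.6·40 = 26; e = 27.6 − 26 = 1.6
x=50: ŷ = 2 + 0.6·50 = 32; e = 33.4 − 32 = 1.4
x=60: ŷ = 2 + 0.6·60 = 38; e = 34 − 38 = -4
x=70: ŷ = 2 + 0.6·70 = 44; e = 45.6 − 44 = 1.6
x=80: ŷ = 2 + 0.6·80 = 50; e = 50.4 − 50 = 0.4
x=90: ŷ = 2 + 0.6·90 = 56; e = 55.2 − 56 = -0.8
x=100: ŷ = 2 + 0.6·100 = 62; e = 60.8 − 62 = -1.2
x=110: ŷ = 2 + 0.6·110 = 68; e = 67.8 − 68 = -0.2
x=120: ŷ = 2 + 0.6·120 = 74; e = 72 − 74 = -2
x=130: ŷ = 2 + 0.6·130 = 80; e = 83.2 − 80 = 3.2
SSE = 2.56 + 1.96 + 16 + 2.56 + 0.16 + 0.64 + 1.44 + 0.04 + 4 + 10.24 = 39.6
s = √(39.6/8) = √4.95 ≈ 2.225

s = 2.225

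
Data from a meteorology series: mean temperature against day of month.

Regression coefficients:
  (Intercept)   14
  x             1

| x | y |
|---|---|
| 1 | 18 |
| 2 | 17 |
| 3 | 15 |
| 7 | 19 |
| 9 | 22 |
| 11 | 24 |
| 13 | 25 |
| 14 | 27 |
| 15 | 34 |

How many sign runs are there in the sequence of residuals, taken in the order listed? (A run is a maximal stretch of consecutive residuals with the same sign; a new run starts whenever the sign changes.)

x=1: ŷ = 14 + 1 = 15; r = 18 − 15 = 3
x=2: ŷ = 14 + 2 = 16; r = 17 − 16 = 1
x=3: ŷ = 14 + 3 = 17; r = 15 − 17 = -2
x=7: ŷ = 14 + 7 = 21; r = 19 − 21 = -2
x=9: ŷ = 14 + 9 = 23; r = 22 − 23 = -1
x=11: ŷ = 14 + 11 = 25; r = 24 − 25 = -1
x=13: ŷ = 14 + 13 = 27; r = 25 − 27 = -2
x=14: ŷ = 14 + 14 = 28; r = 27 − 28 = -1
x=15: ŷ = 14 + 15 = 29; r = 34 − 29 = 5
Signs: + + − − − − − − +
Runs: +×2, −×6, +×1 → 3

3 runs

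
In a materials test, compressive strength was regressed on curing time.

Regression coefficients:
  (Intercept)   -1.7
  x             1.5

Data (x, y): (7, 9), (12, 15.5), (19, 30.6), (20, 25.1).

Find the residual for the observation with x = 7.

ŷ = -1.7 + 1.5·7 = 8.8
e = 9 − 8.8 = 0.2

e = 0.2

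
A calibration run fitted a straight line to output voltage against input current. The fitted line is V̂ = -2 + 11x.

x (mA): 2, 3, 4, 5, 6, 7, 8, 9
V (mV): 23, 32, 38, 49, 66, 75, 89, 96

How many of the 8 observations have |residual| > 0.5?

x=2: V̂ = -2 + 11·2 = 20; r = 23 − 20 = 3
x=3: V̂ = -2 + 11·3 = 31; r = 32 − 31 = 1
x=4: V̂ = -2 + 11·4 = 42; r = 38 − 42 = -4
x=5: V̂ = -2 + 11·5 = 53; r = 49 − 53 = -4
x=6: V̂ = -2 + 11·6 = 64; r = 66 − 64 = 2
x=7: V̂ = -2 + 11·7 = 75; r = 75 − 75 = 0
x=8: V̂ = -2 + 11·8 = 86; r = 89 − 86 = 3
x=9: V̂ = -2 + 11·9 = 97; r = 96 − 97 = -1
|r| > 0.5: x=2 (|r|=3), x=3 (|r|=1), x=4 (|r|=4), x=5 (|r|=4), x=6 (|r|=2), x=8 (|r|=3), x=9 (|r|=1) → 7

7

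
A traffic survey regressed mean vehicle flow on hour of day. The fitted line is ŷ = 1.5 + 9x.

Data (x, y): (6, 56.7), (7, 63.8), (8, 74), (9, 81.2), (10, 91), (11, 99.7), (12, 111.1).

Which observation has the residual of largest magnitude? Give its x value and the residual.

x = 12, e = 1.6

x=6: ŷ = 1.5 + 9·6 = 55.5; e = 56.7 − 55.5 = 1.2
x=7: ŷ = 1.5 + 9·7 = 64.5; e = 63.8 − 64.5 = -0.7
x=8: ŷ = 1.5 + 9·8 = 73.5; e = 74 − 73.5 = 0.5
x=9: ŷ = 1.5 + 9·9 = 82.5; e = 81.2 − 82.5 = -1.3
x=10: ŷ = 1.5 + 9·10 = 91.5; e = 91 − 91.5 = -0.5
x=11: ŷ = 1.5 + 9·11 = 100.5; e = 99.7 − 100.5 = -0.8
x=12: ŷ = 1.5 + 9·12 = 109.5; e = 111.1 − 109.5 = 1.6
Largest |e| is 1.6 at x = 12, residual 1.6.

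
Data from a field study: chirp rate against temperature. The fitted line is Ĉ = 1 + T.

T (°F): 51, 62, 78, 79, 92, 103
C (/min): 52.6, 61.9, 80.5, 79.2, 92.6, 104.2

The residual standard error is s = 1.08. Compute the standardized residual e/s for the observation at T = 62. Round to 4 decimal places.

Ĉ = 1 + 62 = 63
e = 61.9 − 63 = -1.1
e/s = -1.1 / 1.08 = -1.0185

-1.0185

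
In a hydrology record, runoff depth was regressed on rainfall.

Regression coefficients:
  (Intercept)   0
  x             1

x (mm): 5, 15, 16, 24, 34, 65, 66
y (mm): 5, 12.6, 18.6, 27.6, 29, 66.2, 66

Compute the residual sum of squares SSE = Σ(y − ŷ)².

x=5: ŷ = 5 = 5; r = 5 − 5 = 0
x=15: ŷ = 15 = 15; r = 12.6 − 15 = -2.4
x=16: ŷ = 16 = 16; r = 18.6 − 16 = 2.6
x=24: ŷ = 24 = 24; r = 27.6 − 24 = 3.6
x=34: ŷ = 34 = 34; r = 29 − 34 = -5
x=65: ŷ = 65 = 65; r = 66.2 − 65 = 1.2
x=66: ŷ = 66 = 66; r = 66 − 66 = 0
SSE = 0 + 5.76 + 6.76 + 12.96 + 25 + 1.44 + 0 = 51.92

SSE = 51.92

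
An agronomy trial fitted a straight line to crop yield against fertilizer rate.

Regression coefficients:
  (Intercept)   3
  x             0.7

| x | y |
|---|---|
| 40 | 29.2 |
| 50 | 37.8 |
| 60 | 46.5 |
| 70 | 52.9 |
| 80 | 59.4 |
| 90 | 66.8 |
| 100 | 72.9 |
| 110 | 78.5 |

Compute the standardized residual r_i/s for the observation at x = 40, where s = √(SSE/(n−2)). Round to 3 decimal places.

x=40: ŷ = 3 + 0.7·40 = 31; r = 29.2 − 31 = -1.8
x=50: ŷ = 3 + 0.7·50 = 38; r = 37.8 − 38 = -0.2
x=60: ŷ = 3 + 0.7·60 = 45; r = 46.5 − 45 = 1.5
x=70: ŷ = 3 + 0.7·70 = 52; r = 52.9 − 52 = 0.9
x=80: ŷ = 3 + 0.7·80 = 59; r = 59.4 − 59 = 0.4
x=90: ŷ = 3 + 0.7·90 = 66; r = 66.8 − 66 = 0.8
x=100: ŷ = 3 + 0.7·100 = 73; r = 72.9 − 73 = -0.1
x=110: ŷ = 3 + 0.7·110 = 80; r = 78.5 − 80 = -1.5
SSE = 3.24 + 0.04 + 2.25 + 0.81 + 0.16 + 0.64 + 0.01 + 2.25 = 9.4
s = √(9.4/6) = 1.25167
r/s = -1.8 / 1.25167 = -1.438

-1.438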